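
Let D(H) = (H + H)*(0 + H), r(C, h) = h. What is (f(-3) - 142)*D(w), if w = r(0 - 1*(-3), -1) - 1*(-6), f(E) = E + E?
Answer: -7400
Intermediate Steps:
f(E) = 2*E
w = 5 (w = -1 - 1*(-6) = -1 + 6 = 5)
D(H) = 2*H² (D(H) = (2*H)*H = 2*H²)
(f(-3) - 142)*D(w) = (2*(-3) - 142)*(2*5²) = (-6 - 142)*(2*25) = -148*50 = -7400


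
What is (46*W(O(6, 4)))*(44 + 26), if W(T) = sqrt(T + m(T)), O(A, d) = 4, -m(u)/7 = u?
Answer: 6440*I*sqrt(6) ≈ 15775.0*I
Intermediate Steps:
m(u) = -7*u
W(T) = sqrt(6)*sqrt(-T) (W(T) = sqrt(T - 7*T) = sqrt(-6*T) = sqrt(6)*sqrt(-T))
(46*W(O(6, 4)))*(44 + 26) = (46*(sqrt(6)*sqrt(-1*4)))*(44 + 26) = (46*(sqrt(6)*sqrt(-4)))*70 = (46*(sqrt(6)*(2*I)))*70 = (46*(2*I*sqrt(6)))*70 = (92*I*sqrt(6))*70 = 6440*I*sqrt(6)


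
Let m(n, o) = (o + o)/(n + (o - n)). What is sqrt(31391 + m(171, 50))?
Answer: sqrt(31393) ≈ 177.18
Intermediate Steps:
m(n, o) = 2 (m(n, o) = (2*o)/o = 2)
sqrt(31391 + m(171, 50)) = sqrt(31391 + 2) = sqrt(31393)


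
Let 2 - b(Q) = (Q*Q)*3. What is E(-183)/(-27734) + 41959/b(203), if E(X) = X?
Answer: -1141067531/3428615750 ≈ -0.33281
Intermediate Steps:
b(Q) = 2 - 3*Q² (b(Q) = 2 - Q*Q*3 = 2 - Q²*3 = 2 - 3*Q²)
E(-183)/(-27734) + 41959/b(203) = -183/(-27734) + 41959/(2 - 3*203²) = -183*(-1/27734) + 41959/(2 - 3*41209) = 183/27734 + 41959/(2 - 123627) = 183/27734 + 41959/(-123625) = 183/27734 + 41959*(-1/123625) = 183/27734 - 41959/123625 = -1141067531/3428615750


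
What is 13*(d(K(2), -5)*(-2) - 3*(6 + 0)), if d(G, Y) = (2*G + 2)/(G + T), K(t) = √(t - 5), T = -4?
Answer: -4394/19 + 260*I*√3/19 ≈ -231.26 + 23.702*I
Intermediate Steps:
K(t) = √(-5 + t)
d(G, Y) = (2 + 2*G)/(-4 + G) (d(G, Y) = (2*G + 2)/(G - 4) = (2 + 2*G)/(-4 + G))
13*(d(K(2), -5)*(-2) - 3*(6 + 0)) = 13*((2*(1 + √(-5 + 2))/(-4 + √(-5 + 2)))*(-2) - 3*(6 + 0)) = 13*((2*(1 + √(-3))/(-4 + √(-3)))*(-2) - 3*6) = 13*((2*(1 + I*√3)/(-4 + I*√3))*(-2) - 18) = 13*(-4*(1 + I*√3)/(-4 + I*√3) - 18) = 13*(-18 - 4*(1 + I*√3)/(-4 + I*√3)) = -234 - 52*(1 + I*√3)/(-4 + I*√3)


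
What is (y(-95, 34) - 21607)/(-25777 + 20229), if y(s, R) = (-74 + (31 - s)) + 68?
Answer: 21487/5548 ≈ 3.8729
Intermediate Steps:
y(s, R) = 25 - s (y(s, R) = (-43 - s) + 68 = 25 - s)
(y(-95, 34) - 21607)/(-25777 + 20229) = ((25 - 1*(-95)) - 21607)/(-25777 + 20229) = ((25 + 95) - 21607)/(-5548) = (120 - 21607)*(-1/5548) = -21487*(-1/5548) = 21487/5548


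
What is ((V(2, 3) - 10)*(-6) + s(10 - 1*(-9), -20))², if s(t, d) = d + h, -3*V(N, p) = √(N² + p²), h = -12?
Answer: 836 + 112*√13 ≈ 1239.8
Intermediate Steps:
V(N, p) = -√(N² + p²)/3
s(t, d) = -12 + d (s(t, d) = d - 12 = -12 + d)
((V(2, 3) - 10)*(-6) + s(10 - 1*(-9), -20))² = ((-√(2² + 3²)/3 - 10)*(-6) + (-12 - 20))² = ((-√(4 + 9)/3 - 10)*(-6) - 32)² = ((-√13/3 - 10)*(-6) - 32)² = ((-10 - √13/3)*(-6) - 32)² = ((60 + 2*√13) - 32)² = (28 + 2*√13)²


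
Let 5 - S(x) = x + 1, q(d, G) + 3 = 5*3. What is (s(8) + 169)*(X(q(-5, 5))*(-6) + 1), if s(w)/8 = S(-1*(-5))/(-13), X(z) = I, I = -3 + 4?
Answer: -11025/13 ≈ -848.08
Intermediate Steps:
q(d, G) = 12 (q(d, G) = -3 + 5*3 = -3 + 15 = 12)
S(x) = 4 - x (S(x) = 5 - (x + 1) = 5 - (1 + x) = 5 + (-1 - x) = 4 - x)
I = 1
X(z) = 1
s(w) = 8/13 (s(w) = 8*((4 - (-1)*(-5))/(-13)) = 8*((4 - 1*5)*(-1/13)) = 8*((4 - 5)*(-1/13)) = 8*(-1*(-1/13)) = 8*(1/13) = 8/13)
(s(8) + 169)*(X(q(-5, 5))*(-6) + 1) = (8/13 + 169)*(1*(-6) + 1) = 2205*(-6 + 1)/13 = (2205/13)*(-5) = -11025/13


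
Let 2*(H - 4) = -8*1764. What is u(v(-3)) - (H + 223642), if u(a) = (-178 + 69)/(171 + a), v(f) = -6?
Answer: -35737459/165 ≈ -2.1659e+5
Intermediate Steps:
H = -7052 (H = 4 + (-8*1764)/2 = 4 + (½)*(-14112) = 4 - 7056 = -7052)
u(a) = -109/(171 + a)
u(v(-3)) - (H + 223642) = -109/(171 - 6) - (-7052 + 223642) = -109/165 - 1*216590 = -109*1/165 - 216590 = -109/165 - 216590 = -35737459/165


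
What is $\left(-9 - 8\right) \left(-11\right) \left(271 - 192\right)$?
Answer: $14773$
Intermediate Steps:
$\left(-9 - 8\right) \left(-11\right) \left(271 - 192\right) = \left(-17\right) \left(-11\right) \left(271 - 192\right) = 187 \cdot 79 = 14773$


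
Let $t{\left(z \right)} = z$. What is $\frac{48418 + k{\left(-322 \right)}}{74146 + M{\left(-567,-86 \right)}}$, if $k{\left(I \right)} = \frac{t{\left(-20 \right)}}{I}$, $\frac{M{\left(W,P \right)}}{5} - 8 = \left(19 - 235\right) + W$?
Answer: $\frac{7795308}{11313631} \approx 0.68902$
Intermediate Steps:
$M{\left(W,P \right)} = -1040 + 5 W$ ($M{\left(W,P \right)} = 40 + 5 \left(\left(19 - 235\right) + W\right) = 40 + 5 \left(-216 + W\right) = 40 + \left(-1080 + 5 W\right) = -1040 + 5 W$)
$k{\left(I \right)} = - \frac{20}{I}$
$\frac{48418 + k{\left(-322 \right)}}{74146 + M{\left(-567,-86 \right)}} = \frac{48418 - \frac{20}{-322}}{74146 + \left(-1040 + 5 \left(-567\right)\right)} = \frac{48418 - - \frac{10}{161}}{74146 - 3875} = \frac{48418 + \frac{10}{161}}{74146 - 3875} = \frac{7795308}{161 \cdot 70271} = \frac{7795308}{161} \cdot \frac{1}{70271} = \frac{7795308}{11313631}$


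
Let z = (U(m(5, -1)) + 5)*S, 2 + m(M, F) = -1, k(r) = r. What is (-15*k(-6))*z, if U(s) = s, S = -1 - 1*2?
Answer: -540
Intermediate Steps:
m(M, F) = -3 (m(M, F) = -2 - 1 = -3)
S = -3 (S = -1 - 2 = -3)
z = -6 (z = (-3 + 5)*(-3) = 2*(-3) = -6)
(-15*k(-6))*z = -15*(-6)*(-6) = 90*(-6) = -540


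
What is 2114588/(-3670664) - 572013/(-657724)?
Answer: 88606531115/301785476092 ≈ 0.29361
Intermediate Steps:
2114588/(-3670664) - 572013/(-657724) = 2114588*(-1/3670664) - 572013*(-1/657724) = -528647/917666 + 572013/657724 = 88606531115/301785476092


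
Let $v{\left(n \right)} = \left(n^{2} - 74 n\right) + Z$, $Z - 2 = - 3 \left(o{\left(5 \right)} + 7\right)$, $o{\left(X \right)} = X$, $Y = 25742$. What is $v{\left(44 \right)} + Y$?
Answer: $24388$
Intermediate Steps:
$Z = -34$ ($Z = 2 - 3 \left(5 + 7\right) = 2 - 36 = -34$)
$v{\left(n \right)} = -34 + n^{2} - 74 n$ ($v{\left(n \right)} = \left(n^{2} - 74 n\right) - 34 = -34 + n^{2} - 74 n$)
$v{\left(44 \right)} + Y = \left(-34 + 44^{2} - 3256\right) + 25742 = \left(-34 + 1936 - 3256\right) + 25742 = -1354 + 25742 = 24388$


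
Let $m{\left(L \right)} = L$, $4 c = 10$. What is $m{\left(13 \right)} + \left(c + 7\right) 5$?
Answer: $\frac{121}{2} \approx 60.5$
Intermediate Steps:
$c = \frac{5}{2}$ ($c = \frac{1}{4} \cdot 10 = \frac{5}{2} \approx 2.5$)
$m{\left(13 \right)} + \left(c + 7\right) 5 = 13 + \left(\frac{5}{2} + 7\right) 5 = 13 + \frac{19}{2} \cdot 5 = 13 + \frac{95}{2} = \frac{121}{2}$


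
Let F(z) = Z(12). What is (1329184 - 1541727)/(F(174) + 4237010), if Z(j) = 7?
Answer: -212543/4237017 ≈ -0.050163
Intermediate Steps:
F(z) = 7
(1329184 - 1541727)/(F(174) + 4237010) = (1329184 - 1541727)/(7 + 4237010) = -212543/4237017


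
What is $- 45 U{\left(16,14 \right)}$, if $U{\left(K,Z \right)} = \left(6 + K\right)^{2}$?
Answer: $-21780$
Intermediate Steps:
$- 45 U{\left(16,14 \right)} = - 45 \left(6 + 16\right)^{2} = - 45 \cdot 22^{2} = \left(-45\right) 484 = -21780$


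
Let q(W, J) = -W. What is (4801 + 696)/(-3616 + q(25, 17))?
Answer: -5497/3641 ≈ -1.5098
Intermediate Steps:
(4801 + 696)/(-3616 + q(25, 17)) = (4801 + 696)/(-3616 - 1*25) = 5497/(-3616 - 25) = 5497/(-3641) = 5497*(-1/3641) = -5497/3641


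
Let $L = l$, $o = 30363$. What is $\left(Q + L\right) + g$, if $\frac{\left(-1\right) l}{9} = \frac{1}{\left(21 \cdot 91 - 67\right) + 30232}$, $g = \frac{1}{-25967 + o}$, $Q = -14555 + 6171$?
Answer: $- \frac{8209688308}{979209} \approx -8384.0$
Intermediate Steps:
$Q = -8384$
$g = \frac{1}{4396}$ ($g = \frac{1}{-25967 + 30363} = \frac{1}{4396} \approx 0.00022748$)
$l = - \frac{1}{3564}$ ($l = - \frac{9}{\left(21 \cdot 91 - 67\right) + 30232} = - \frac{9}{\left(1911 - 67\right) + 30232} = - \frac{9}{1844 + 30232} = - \frac{9}{32076} = \left(-9\right) \frac{1}{32076} = - \frac{1}{3564} \approx -0.00028058$)
$L = - \frac{1}{3564} \approx -0.00028058$
$\left(Q + L\right) + g = \left(-8384 - \frac{1}{3564}\right) + \frac{1}{4396} = - \frac{29880577}{3564} + \frac{1}{4396} = - \frac{8209688308}{979209}$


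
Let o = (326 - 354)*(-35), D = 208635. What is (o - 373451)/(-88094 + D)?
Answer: -372471/120541 ≈ -3.0900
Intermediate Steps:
o = 980 (o = -28*(-35) = 980)
(o - 373451)/(-88094 + D) = (980 - 373451)/(-88094 + 208635) = -372471/120541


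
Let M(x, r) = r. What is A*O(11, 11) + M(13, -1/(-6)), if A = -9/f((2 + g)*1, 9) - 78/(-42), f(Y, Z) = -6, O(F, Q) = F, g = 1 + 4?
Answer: 779/21 ≈ 37.095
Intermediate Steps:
g = 5
A = 47/14 (A = -9/(-6) - 78/(-42) = -9*(-1/6) - 78*(-1/42) = 3/2 + 13/7 = 47/14 ≈ 3.3571)
A*O(11, 11) + M(13, -1/(-6)) = (47/14)*11 - 1/(-6) = 517/14 - 1*(-1/6) = 517/14 + 1/6 = 779/21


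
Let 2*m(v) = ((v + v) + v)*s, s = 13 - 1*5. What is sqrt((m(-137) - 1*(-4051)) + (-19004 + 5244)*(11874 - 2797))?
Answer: 3*I*sqrt(13877457) ≈ 11176.0*I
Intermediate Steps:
s = 8 (s = 13 - 5 = 8)
m(v) = 12*v (m(v) = (((v + v) + v)*8)/2 = ((2*v + v)*8)/2 = ((3*v)*8)/2 = (24*v)/2 = 12*v)
sqrt((m(-137) - 1*(-4051)) + (-19004 + 5244)*(11874 - 2797)) = sqrt((12*(-137) - 1*(-4051)) + (-19004 + 5244)*(11874 - 2797)) = sqrt((-1644 + 4051) - 13760*9077) = sqrt(2407 - 124899520) = sqrt(-124897113) = 3*I*sqrt(13877457)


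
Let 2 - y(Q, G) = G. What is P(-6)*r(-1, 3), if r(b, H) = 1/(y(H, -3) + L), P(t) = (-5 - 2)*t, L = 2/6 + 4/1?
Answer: 9/2 ≈ 4.5000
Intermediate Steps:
y(Q, G) = 2 - G
L = 13/3 (L = 2*(⅙) + 4*1 = ⅓ + 4 = 13/3 ≈ 4.3333)
P(t) = -7*t
r(b, H) = 3/28 (r(b, H) = 1/((2 - 1*(-3)) + 13/3) = 1/((2 + 3) + 13/3) = 1/(5 + 13/3) = 1/(28/3) = 3/28)
P(-6)*r(-1, 3) = -7*(-6)*(3/28) = 42*(3/28) = 9/2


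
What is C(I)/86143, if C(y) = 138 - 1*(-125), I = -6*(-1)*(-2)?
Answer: 263/86143 ≈ 0.0030531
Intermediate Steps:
I = -12 (I = 6*(-2) = -12)
C(y) = 263 (C(y) = 138 + 125 = 263)
C(I)/86143 = 263/86143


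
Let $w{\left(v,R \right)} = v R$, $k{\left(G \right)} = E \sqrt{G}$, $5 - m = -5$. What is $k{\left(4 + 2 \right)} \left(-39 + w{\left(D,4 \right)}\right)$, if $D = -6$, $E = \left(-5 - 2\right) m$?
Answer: $4410 \sqrt{6} \approx 10802.0$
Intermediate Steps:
$m = 10$ ($m = 5 - -5 = 5 + 5 = 10$)
$E = -70$ ($E = \left(-5 - 2\right) 10 = \left(-7\right) 10 = -70$)
$k{\left(G \right)} = - 70 \sqrt{G}$
$w{\left(v,R \right)} = R v$
$k{\left(4 + 2 \right)} \left(-39 + w{\left(D,4 \right)}\right) = - 70 \sqrt{4 + 2} \left(-39 + 4 \left(-6\right)\right) = - 70 \sqrt{6} \left(-39 - 24\right) = - 70 \sqrt{6} \left(-63\right) = 4410 \sqrt{6}$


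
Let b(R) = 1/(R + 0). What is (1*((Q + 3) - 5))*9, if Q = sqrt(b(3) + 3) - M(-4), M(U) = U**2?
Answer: -162 + 3*sqrt(30) ≈ -145.57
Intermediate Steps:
b(R) = 1/R
Q = -16 + sqrt(30)/3 (Q = sqrt(1/3 + 3) - 1*(-4)**2 = sqrt(1/3 + 3) - 1*16 = sqrt(10/3) - 16 = sqrt(30)/3 - 16 = -16 + sqrt(30)/3 ≈ -14.174)
(1*((Q + 3) - 5))*9 = (1*(((-16 + sqrt(30)/3) + 3) - 5))*9 = (1*((-13 + sqrt(30)/3) - 5))*9 = (1*(-18 + sqrt(30)/3))*9 = (-18 + sqrt(30)/3)*9 = -162 + 3*sqrt(30)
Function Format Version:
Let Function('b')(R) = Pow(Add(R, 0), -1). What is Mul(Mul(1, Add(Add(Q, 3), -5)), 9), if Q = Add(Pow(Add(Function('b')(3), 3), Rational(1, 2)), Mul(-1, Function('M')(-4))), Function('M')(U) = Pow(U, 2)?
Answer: Add(-162, Mul(3, Pow(30, Rational(1, 2)))) ≈ -145.57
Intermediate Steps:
Function('b')(R) = Pow(R, -1)
Q = Add(-16, Mul(Rational(1, 3), Pow(30, Rational(1, 2)))) (Q = Add(Pow(Add(Pow(3, -1), 3), Rational(1, 2)), Mul(-1, Pow(-4, 2))) = Add(Pow(Add(Rational(1, 3), 3), Rational(1, 2)), Mul(-1, 16)) = Add(Pow(Rational(10, 3), Rational(1, 2)), -16) = Add(Mul(Rational(1, 3), Pow(30, Rational(1, 2))), -16) = Add(-16, Mul(Rational(1, 3), Pow(30, Rational(1, 2)))) ≈ -14.174)
Mul(Mul(1, Add(Add(Q, 3), -5)), 9) = Mul(Mul(1, Add(Add(Add(-16, Mul(Rational(1, 3), Pow(30, Rational(1, 2)))), 3), -5)), 9) = Mul(Mul(1, Add(Add(-13, Mul(Rational(1, 3), Pow(30, Rational(1, 2)))), -5)), 9) = Mul(Mul(1, Add(-18, Mul(Rational(1, 3), Pow(30, Rational(1, 2))))), 9) = Mul(Add(-18, Mul(Rational(1, 3), Pow(30, Rational(1, 2)))), 9) = Add(-162, Mul(3, Pow(30, Rational(1, 2))))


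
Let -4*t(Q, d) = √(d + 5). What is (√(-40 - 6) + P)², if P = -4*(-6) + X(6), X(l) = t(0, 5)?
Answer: (96 - √10 + 4*I*√46)²/16 ≈ 492.68 + 314.83*I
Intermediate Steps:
t(Q, d) = -√(5 + d)/4 (t(Q, d) = -√(d + 5)/4 = -√(5 + d)/4)
X(l) = -√10/4 (X(l) = -√(5 + 5)/4 = -√10/4)
P = 24 - √10/4 (P = -4*(-6) - √10/4 = 24 - √10/4 ≈ 23.209)
(√(-40 - 6) + P)² = (√(-40 - 6) + (24 - √10/4))² = (√(-46) + (24 - √10/4))² = (I*√46 + (24 - √10/4))² = (24 - √10/4 + I*√46)²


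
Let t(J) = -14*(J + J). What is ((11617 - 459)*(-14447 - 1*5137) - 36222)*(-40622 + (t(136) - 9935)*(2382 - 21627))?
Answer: -57795296319848022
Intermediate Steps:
t(J) = -28*J
((11617 - 459)*(-14447 - 1*5137) - 36222)*(-40622 + (t(136) - 9935)*(2382 - 21627)) = ((11617 - 459)*(-14447 - 1*5137) - 36222)*(-40622 + (-28*136 - 9935)*(2382 - 21627)) = (11158*(-14447 - 5137) - 36222)*(-40622 + (-3808 - 9935)*(-19245)) = (11158*(-19584) - 36222)*(-40622 - 13743*(-19245)) = (-218518272 - 36222)*(-40622 + 264484035) = -218554494*264443413 = -57795296319848022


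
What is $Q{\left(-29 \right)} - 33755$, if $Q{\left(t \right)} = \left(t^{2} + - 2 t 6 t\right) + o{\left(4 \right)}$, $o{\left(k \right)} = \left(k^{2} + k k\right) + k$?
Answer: $-42970$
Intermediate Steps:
$o{\left(k \right)} = k + 2 k^{2}$ ($o{\left(k \right)} = \left(k^{2} + k^{2}\right) + k = 2 k^{2} + k = k + 2 k^{2}$)
$Q{\left(t \right)} = 36 - 11 t^{2}$ ($Q{\left(t \right)} = \left(t^{2} + - 2 t 6 t\right) + 4 \left(1 + 2 \cdot 4\right) = \left(t^{2} + - 12 t t\right) + 4 \left(1 + 8\right) = \left(t^{2} - 12 t^{2}\right) + 4 \cdot 9 = - 11 t^{2} + 36 = 36 - 11 t^{2}$)
$Q{\left(-29 \right)} - 33755 = \left(36 - 11 \left(-29\right)^{2}\right) - 33755 = \left(36 - 9251\right) - 33755 = -9215 - 33755 = -42970$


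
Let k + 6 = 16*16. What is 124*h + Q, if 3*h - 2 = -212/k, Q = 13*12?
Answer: 25452/125 ≈ 203.62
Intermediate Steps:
k = 250 (k = -6 + 16*16 = -6 + 256 = 250)
Q = 156
h = 48/125 (h = ⅔ + (-212/250)/3 = ⅔ + (-212*1/250)/3 = ⅔ + (⅓)*(-106/125) = ⅔ - 106/375 = 48/125 ≈ 0.38400)
124*h + Q = 124*(48/125) + 156 = 5952/125 + 156 = 25452/125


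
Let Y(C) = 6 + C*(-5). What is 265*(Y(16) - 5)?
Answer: -20935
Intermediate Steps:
Y(C) = 6 - 5*C
265*(Y(16) - 5) = 265*((6 - 5*16) - 5) = 265*((6 - 80) - 5) = 265*(-74 - 5) = 265*(-79) = -20935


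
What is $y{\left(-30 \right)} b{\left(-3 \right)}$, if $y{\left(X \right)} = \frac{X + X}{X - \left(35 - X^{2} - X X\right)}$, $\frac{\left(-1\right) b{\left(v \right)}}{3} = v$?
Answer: $- \frac{108}{347} \approx -0.31124$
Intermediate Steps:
$b{\left(v \right)} = - 3 v$
$y{\left(X \right)} = \frac{2 X}{-35 + X + 2 X^{2}}$ ($y{\left(X \right)} = \frac{2 X}{X + \left(\left(X^{2} + X^{2}\right) - 35\right)} = \frac{2 X}{X + \left(2 X^{2} - 35\right)} = \frac{2 X}{X + \left(-35 + 2 X^{2}\right)} = \frac{2 X}{-35 + X + 2 X^{2}}$)
$y{\left(-30 \right)} b{\left(-3 \right)} = 2 \left(-30\right) \frac{1}{-35 - 30 + 2 \left(-30\right)^{2}} \left(\left(-3\right) \left(-3\right)\right) = 2 \left(-30\right) \frac{1}{-35 - 30 + 2 \cdot 900} \cdot 9 = 2 \left(-30\right) \frac{1}{-35 - 30 + 1800} \cdot 9 = 2 \left(-30\right) \frac{1}{1735} \cdot 9 = \left(- \frac{12}{347}\right) 9 = - \frac{108}{347}$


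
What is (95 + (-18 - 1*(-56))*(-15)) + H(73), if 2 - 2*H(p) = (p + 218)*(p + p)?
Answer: -21717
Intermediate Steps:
H(p) = 1 - p*(218 + p) (H(p) = 1 - (p + 218)*(p + p)/2 = 1 - (218 + p)*2*p/2 = 1 - p*(218 + p))
(95 + (-18 - 1*(-56))*(-15)) + H(73) = (95 + (-18 - 1*(-56))*(-15)) + (1 - 1*73² - 218*73) = (95 + (-18 + 56)*(-15)) + (1 - 1*5329 - 15914) = (95 + 38*(-15)) + (1 - 5329 - 15914) = (95 - 570) - 21242 = -475 - 21242 = -21717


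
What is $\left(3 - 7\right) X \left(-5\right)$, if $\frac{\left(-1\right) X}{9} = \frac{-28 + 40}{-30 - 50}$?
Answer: $27$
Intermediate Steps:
$X = \frac{27}{20}$ ($X = - 9 \frac{-28 + 40}{-30 - 50} = - 9 \frac{12}{-80} = - 9 \cdot 12 \left(- \frac{1}{80}\right) = \left(-9\right) \left(- \frac{3}{20}\right) = \frac{27}{20} \approx 1.35$)
$\left(3 - 7\right) X \left(-5\right) = \left(3 - 7\right) \frac{27}{20} \left(-5\right) = \left(-4\right) \frac{27}{20} \left(-5\right) = \left(- \frac{27}{5}\right) \left(-5\right) = 27$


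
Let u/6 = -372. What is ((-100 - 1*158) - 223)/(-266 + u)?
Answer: 481/2498 ≈ 0.19255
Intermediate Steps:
u = -2232 (u = 6*(-372) = -2232)
((-100 - 1*158) - 223)/(-266 + u) = ((-100 - 1*158) - 223)/(-266 - 2232) = ((-100 - 158) - 223)/(-2498) = (-258 - 223)*(-1/2498) = -481*(-1/2498) = 481/2498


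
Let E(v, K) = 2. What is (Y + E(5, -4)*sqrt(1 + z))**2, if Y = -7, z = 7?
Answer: 81 - 56*sqrt(2) ≈ 1.8040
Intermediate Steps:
(Y + E(5, -4)*sqrt(1 + z))**2 = (-7 + 2*sqrt(1 + 7))**2 = (-7 + 2*sqrt(8))**2 = (-7 + 2*(2*sqrt(2)))**2 = (-7 + 4*sqrt(2))**2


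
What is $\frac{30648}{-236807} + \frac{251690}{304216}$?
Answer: $\frac{25139170931}{36020239156} \approx 0.69792$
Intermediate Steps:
$\frac{30648}{-236807} + \frac{251690}{304216} = 30648 \left(- \frac{1}{236807}\right) + 251690 \cdot \frac{1}{304216} = - \frac{30648}{236807} + \frac{125845}{152108} = \frac{25139170931}{36020239156}$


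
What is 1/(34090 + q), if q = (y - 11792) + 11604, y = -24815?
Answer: 1/9087 ≈ 0.00011005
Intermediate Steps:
q = -25003 (q = (-24815 - 11792) + 11604 = -36607 + 11604 = -25003)
1/(34090 + q) = 1/(34090 - 25003) = 1/9087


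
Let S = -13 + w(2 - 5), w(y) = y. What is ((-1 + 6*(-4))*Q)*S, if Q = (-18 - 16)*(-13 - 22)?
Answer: 476000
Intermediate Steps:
Q = 1190 (Q = -34*(-35) = 1190)
S = -16 (S = -13 + (2 - 5) = -13 - 3 = -16)
((-1 + 6*(-4))*Q)*S = ((-1 + 6*(-4))*1190)*(-16) = ((-1 - 24)*1190)*(-16) = -25*1190*(-16) = -29750*(-16) = 476000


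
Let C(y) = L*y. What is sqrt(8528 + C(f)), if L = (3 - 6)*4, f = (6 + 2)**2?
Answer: 4*sqrt(485) ≈ 88.091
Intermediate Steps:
f = 64 (f = 8**2 = 64)
L = -12 (L = -3*4 = -12)
C(y) = -12*y
sqrt(8528 + C(f)) = sqrt(8528 - 12*64) = sqrt(8528 - 768) = sqrt(7760) = 4*sqrt(485)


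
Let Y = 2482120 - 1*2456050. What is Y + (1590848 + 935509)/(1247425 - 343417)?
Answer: 7856671639/301336 ≈ 26073.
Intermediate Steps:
Y = 26070 (Y = 2482120 - 2456050 = 26070)
Y + (1590848 + 935509)/(1247425 - 343417) = 26070 + (1590848 + 935509)/(1247425 - 343417) = 26070 + 2526357/904008 = 26070 + 2526357*(1/904008) = 26070 + 842119/301336 = 7856671639/301336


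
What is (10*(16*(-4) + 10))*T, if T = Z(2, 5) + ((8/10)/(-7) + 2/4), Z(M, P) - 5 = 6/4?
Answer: -26028/7 ≈ -3718.3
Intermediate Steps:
Z(M, P) = 13/2 (Z(M, P) = 5 + 6/4 = 5 + 6*(¼) = 5 + 3/2 = 13/2)
T = 241/35 (T = 13/2 + ((8/10)/(-7) + 2/4) = 13/2 + ((8*(⅒))*(-⅐) + 2*(¼)) = 13/2 + ((⅘)*(-⅐) + ½) = 13/2 + (-4/35 + ½) = 13/2 + 27/70 = 241/35 ≈ 6.8857)
(10*(16*(-4) + 10))*T = (10*(16*(-4) + 10))*(241/35) = (10*(-64 + 10))*(241/35) = (10*(-54))*(241/35) = -540*241/35 = -26028/7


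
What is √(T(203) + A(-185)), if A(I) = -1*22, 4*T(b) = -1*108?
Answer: 7*I ≈ 7.0*I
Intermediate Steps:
T(b) = -27 (T(b) = (-1*108)/4 = (¼)*(-108) = -27)
A(I) = -22
√(T(203) + A(-185)) = √(-27 - 22) = √(-49) = 7*I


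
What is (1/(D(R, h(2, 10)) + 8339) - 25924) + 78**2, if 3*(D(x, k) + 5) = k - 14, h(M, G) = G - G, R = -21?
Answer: -495761917/24988 ≈ -19840.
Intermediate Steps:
h(M, G) = 0
D(x, k) = -29/3 + k/3 (D(x, k) = -5 + (k - 14)/3 = -5 + (-14 + k)/3 = -5 + (-14/3 + k/3) = -29/3 + k/3)
(1/(D(R, h(2, 10)) + 8339) - 25924) + 78**2 = (1/((-29/3 + (1/3)*0) + 8339) - 25924) + 78**2 = (1/((-29/3 + 0) + 8339) - 25924) + 6084 = (1/(-29/3 + 8339) - 25924) + 6084 = (1/(24988/3) - 25924) + 6084 = (3/24988 - 25924) + 6084 = -647788909/24988 + 6084 = -495761917/24988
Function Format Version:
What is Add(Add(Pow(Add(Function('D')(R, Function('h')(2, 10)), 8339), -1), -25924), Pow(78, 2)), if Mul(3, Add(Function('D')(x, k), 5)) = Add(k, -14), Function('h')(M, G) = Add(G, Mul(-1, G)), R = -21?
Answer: Rational(-495761917, 24988) ≈ -19840.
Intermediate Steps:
Function('h')(M, G) = 0
Function('D')(x, k) = Add(Rational(-29, 3), Mul(Rational(1, 3), k)) (Function('D')(x, k) = Add(-5, Mul(Rational(1, 3), Add(k, -14))) = Add(-5, Mul(Rational(1, 3), Add(-14, k))) = Add(-5, Add(Rational(-14, 3), Mul(Rational(1, 3), k))) = Add(Rational(-29, 3), Mul(Rational(1, 3), k)))
Add(Add(Pow(Add(Function('D')(R, Function('h')(2, 10)), 8339), -1), -25924), Pow(78, 2)) = Add(Add(Pow(Add(Add(Rational(-29, 3), Mul(Rational(1, 3), 0)), 8339), -1), -25924), Pow(78, 2)) = Add(Add(Pow(Add(Add(Rational(-29, 3), 0), 8339), -1), -25924), 6084) = Add(Add(Pow(Add(Rational(-29, 3), 8339), -1), -25924), 6084) = Add(Add(Pow(Rational(24988, 3), -1), -25924), 6084) = Add(Add(Rational(3, 24988), -25924), 6084) = Add(Rational(-647788909, 24988), 6084) = Rational(-495761917, 24988)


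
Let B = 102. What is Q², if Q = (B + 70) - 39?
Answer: 17689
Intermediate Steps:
Q = 133 (Q = (102 + 70) - 39 = 172 - 39 = 133)
Q² = 133² = 17689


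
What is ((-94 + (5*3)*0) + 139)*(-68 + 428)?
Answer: 16200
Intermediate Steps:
((-94 + (5*3)*0) + 139)*(-68 + 428) = ((-94 + 15*0) + 139)*360 = ((-94 + 0) + 139)*360 = (-94 + 139)*360 = 45*360 = 16200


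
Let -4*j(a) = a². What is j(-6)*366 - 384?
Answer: -3678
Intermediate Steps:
j(a) = -a²/4
j(-6)*366 - 384 = -¼*(-6)²*366 - 384 = -¼*36*366 - 384 = -9*366 - 384 = -3294 - 384 = -3678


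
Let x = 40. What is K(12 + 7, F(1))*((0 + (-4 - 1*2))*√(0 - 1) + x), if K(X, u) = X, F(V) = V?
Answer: 760 - 114*I ≈ 760.0 - 114.0*I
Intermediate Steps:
K(12 + 7, F(1))*((0 + (-4 - 1*2))*√(0 - 1) + x) = (12 + 7)*((0 + (-4 - 1*2))*√(0 - 1) + 40) = 19*((0 + (-4 - 2))*√(-1) + 40) = 19*((0 - 6)*I + 40) = 19*(-6*I + 40) = 19*(40 - 6*I) = 760 - 114*I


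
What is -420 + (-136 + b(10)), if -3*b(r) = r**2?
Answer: -1768/3 ≈ -589.33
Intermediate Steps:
b(r) = -r**2/3
-420 + (-136 + b(10)) = -420 + (-136 - 1/3*10**2) = -420 + (-136 - 1/3*100) = -420 + (-136 - 100/3) = -420 - 508/3 = -1768/3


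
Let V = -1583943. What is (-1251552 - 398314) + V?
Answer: -3233809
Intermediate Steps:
(-1251552 - 398314) + V = (-1251552 - 398314) - 1583943 = -1649866 - 1583943 = -3233809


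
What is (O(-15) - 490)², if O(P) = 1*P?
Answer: 255025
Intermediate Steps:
O(P) = P
(O(-15) - 490)² = (-15 - 490)² = (-505)² = 255025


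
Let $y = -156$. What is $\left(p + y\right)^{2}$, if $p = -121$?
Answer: $76729$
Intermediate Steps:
$\left(p + y\right)^{2} = \left(-121 - 156\right)^{2} = \left(-277\right)^{2} = 76729$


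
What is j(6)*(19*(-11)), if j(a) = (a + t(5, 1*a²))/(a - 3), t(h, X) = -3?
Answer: -209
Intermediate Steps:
j(a) = 1 (j(a) = (a - 3)/(a - 3) = (-3 + a)/(-3 + a) = 1)
j(6)*(19*(-11)) = 1*(19*(-11)) = 1*(-209) = -209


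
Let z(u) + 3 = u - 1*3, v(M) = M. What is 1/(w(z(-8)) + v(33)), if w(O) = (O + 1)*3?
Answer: -⅙ ≈ -0.16667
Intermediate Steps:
z(u) = -6 + u (z(u) = -3 + (u - 1*3) = -3 + (u - 3) = -3 + (-3 + u) = -6 + u)
w(O) = 3 + 3*O (w(O) = (1 + O)*3 = 3 + 3*O)
1/(w(z(-8)) + v(33)) = 1/((3 + 3*(-6 - 8)) + 33) = 1/((3 + 3*(-14)) + 33) = 1/((3 - 42) + 33) = 1/(-39 + 33) = 1/(-6) = -⅙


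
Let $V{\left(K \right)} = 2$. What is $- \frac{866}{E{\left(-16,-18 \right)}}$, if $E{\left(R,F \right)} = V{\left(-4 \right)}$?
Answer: $-433$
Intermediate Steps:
$E{\left(R,F \right)} = 2$
$- \frac{866}{E{\left(-16,-18 \right)}} = - \frac{866}{2} = \left(-1\right) 433 = -433$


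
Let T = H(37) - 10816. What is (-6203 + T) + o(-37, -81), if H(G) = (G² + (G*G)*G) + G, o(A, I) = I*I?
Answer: 41601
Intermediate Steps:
o(A, I) = I²
H(G) = G + G² + G³ (H(G) = (G² + G²*G) + G = (G² + G³) + G = G + G² + G³)
T = 41243 (T = 37*(1 + 37 + 37²) - 10816 = 37*(1 + 37 + 1369) - 10816 = 37*1407 - 10816 = 52059 - 10816 = 41243)
(-6203 + T) + o(-37, -81) = (-6203 + 41243) + (-81)² = 35040 + 6561 = 41601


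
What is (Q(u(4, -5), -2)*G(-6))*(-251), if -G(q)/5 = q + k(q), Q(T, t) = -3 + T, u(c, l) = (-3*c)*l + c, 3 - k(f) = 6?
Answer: -688995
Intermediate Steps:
k(f) = -3 (k(f) = 3 - 1*6 = 3 - 6 = -3)
u(c, l) = c - 3*c*l (u(c, l) = -3*c*l + c = c - 3*c*l)
G(q) = 15 - 5*q (G(q) = -5*(q - 3) = -5*(-3 + q) = 15 - 5*q)
(Q(u(4, -5), -2)*G(-6))*(-251) = ((-3 + 4*(1 - 3*(-5)))*(15 - 5*(-6)))*(-251) = ((-3 + 4*(1 + 15))*(15 + 30))*(-251) = ((-3 + 4*16)*45)*(-251) = ((-3 + 64)*45)*(-251) = (61*45)*(-251) = 2745*(-251) = -688995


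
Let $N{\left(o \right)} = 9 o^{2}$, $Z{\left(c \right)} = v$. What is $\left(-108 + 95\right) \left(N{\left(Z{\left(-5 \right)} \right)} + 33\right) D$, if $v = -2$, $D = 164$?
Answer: $-147108$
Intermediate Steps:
$Z{\left(c \right)} = -2$
$\left(-108 + 95\right) \left(N{\left(Z{\left(-5 \right)} \right)} + 33\right) D = \left(-108 + 95\right) \left(9 \left(-2\right)^{2} + 33\right) 164 = - 13 \left(9 \cdot 4 + 33\right) 164 = - 13 \left(36 + 33\right) 164 = \left(-13\right) 69 \cdot 164 = \left(-897\right) 164 = -147108$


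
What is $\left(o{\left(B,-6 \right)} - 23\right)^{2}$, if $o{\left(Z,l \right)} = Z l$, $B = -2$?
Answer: $121$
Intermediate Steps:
$\left(o{\left(B,-6 \right)} - 23\right)^{2} = \left(\left(-2\right) \left(-6\right) - 23\right)^{2} = \left(12 - 23\right)^{2} = \left(-11\right)^{2} = 121$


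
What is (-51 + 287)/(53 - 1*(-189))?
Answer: 118/121 ≈ 0.97521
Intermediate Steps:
(-51 + 287)/(53 - 1*(-189)) = 236/(53 + 189) = 236/242 = (1/242)*236 = 118/121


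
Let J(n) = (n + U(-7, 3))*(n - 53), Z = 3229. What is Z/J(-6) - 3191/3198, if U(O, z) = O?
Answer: 606065/188682 ≈ 3.2121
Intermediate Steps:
J(n) = (-53 + n)*(-7 + n) (J(n) = (n - 7)*(n - 53) = (-7 + n)*(-53 + n) = (-53 + n)*(-7 + n))
Z/J(-6) - 3191/3198 = 3229/(371 + (-6)² - 60*(-6)) - 3191/3198 = 3229/(371 + 36 + 360) - 3191*1/3198 = 3229/767 - 3191/3198 = 606065/188682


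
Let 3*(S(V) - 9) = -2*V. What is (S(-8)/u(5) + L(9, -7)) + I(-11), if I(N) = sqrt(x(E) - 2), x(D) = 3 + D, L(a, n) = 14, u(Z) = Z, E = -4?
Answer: 253/15 + I*sqrt(3) ≈ 16.867 + 1.732*I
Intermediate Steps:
S(V) = 9 - 2*V/3 (S(V) = 9 + (-2*V)/3 = 9 - 2*V/3)
I(N) = I*sqrt(3) (I(N) = sqrt((3 - 4) - 2) = sqrt(-1 - 2) = sqrt(-3) = I*sqrt(3))
(S(-8)/u(5) + L(9, -7)) + I(-11) = ((9 - 2/3*(-8))/5 + 14) + I*sqrt(3) = ((9 + 16/3)*(1/5) + 14) + I*sqrt(3) = ((43/3)*(1/5) + 14) + I*sqrt(3) = (43/15 + 14) + I*sqrt(3) = 253/15 + I*sqrt(3)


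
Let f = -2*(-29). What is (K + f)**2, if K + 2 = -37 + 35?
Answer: 2916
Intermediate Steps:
f = 58
K = -4 (K = -2 + (-37 + 35) = -2 - 2 = -4)
(K + f)**2 = (-4 + 58)**2 = 54**2 = 2916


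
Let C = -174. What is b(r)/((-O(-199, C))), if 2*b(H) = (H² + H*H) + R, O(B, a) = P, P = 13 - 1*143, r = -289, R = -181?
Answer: 166861/260 ≈ 641.77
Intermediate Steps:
P = -130 (P = 13 - 143 = -130)
O(B, a) = -130
b(H) = -181/2 + H² (b(H) = ((H² + H*H) - 181)/2 = ((H² + H²) - 181)/2 = (2*H² - 181)/2 = (-181 + 2*H²)/2 = -181/2 + H²)
b(r)/((-O(-199, C))) = (-181/2 + (-289)²)/((-1*(-130))) = (-181/2 + 83521)/130 = (166861/2)*(1/130) = 166861/260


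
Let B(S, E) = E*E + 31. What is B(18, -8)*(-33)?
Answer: -3135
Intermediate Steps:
B(S, E) = 31 + E**2 (B(S, E) = E**2 + 31 = 31 + E**2)
B(18, -8)*(-33) = (31 + (-8)**2)*(-33) = (31 + 64)*(-33) = 95*(-33) = -3135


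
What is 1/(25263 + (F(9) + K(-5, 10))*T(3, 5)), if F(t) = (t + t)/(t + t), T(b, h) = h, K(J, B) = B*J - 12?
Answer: 1/24958 ≈ 4.0067e-5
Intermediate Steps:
K(J, B) = -12 + B*J
F(t) = 1 (F(t) = (2*t)/((2*t)) = (2*t)*(1/(2*t)) = 1)
1/(25263 + (F(9) + K(-5, 10))*T(3, 5)) = 1/(25263 + (1 + (-12 + 10*(-5)))*5) = 1/(25263 + (1 + (-12 - 50))*5) = 1/(25263 + (1 - 62)*5) = 1/(25263 - 61*5) = 1/(25263 - 305) = 1/24958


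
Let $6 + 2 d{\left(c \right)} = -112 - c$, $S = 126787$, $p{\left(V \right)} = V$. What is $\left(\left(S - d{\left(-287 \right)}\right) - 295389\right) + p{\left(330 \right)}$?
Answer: $- \frac{336713}{2} \approx -1.6836 \cdot 10^{5}$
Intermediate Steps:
$d{\left(c \right)} = -59 - \frac{c}{2}$ ($d{\left(c \right)} = -3 + \frac{-112 - c}{2} = -3 - \left(56 + \frac{c}{2}\right) = -59 - \frac{c}{2}$)
$\left(\left(S - d{\left(-287 \right)}\right) - 295389\right) + p{\left(330 \right)} = \left(\left(126787 - \left(-59 - - \frac{287}{2}\right)\right) - 295389\right) + 330 = \left(\left(126787 - \left(-59 + \frac{287}{2}\right)\right) - 295389\right) + 330 = \left(\left(126787 - \frac{169}{2}\right) - 295389\right) + 330 = \left(\frac{253405}{2} - 295389\right) + 330 = - \frac{337373}{2} + 330 = - \frac{336713}{2}$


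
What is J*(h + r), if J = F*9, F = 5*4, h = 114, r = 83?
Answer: 35460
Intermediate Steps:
F = 20
J = 180 (J = 20*9 = 180)
J*(h + r) = 180*(114 + 83) = 180*197 = 35460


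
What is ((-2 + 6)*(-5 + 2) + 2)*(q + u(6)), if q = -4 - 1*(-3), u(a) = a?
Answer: -50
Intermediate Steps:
q = -1 (q = -4 + 3 = -1)
((-2 + 6)*(-5 + 2) + 2)*(q + u(6)) = ((-2 + 6)*(-5 + 2) + 2)*(-1 + 6) = (4*(-3) + 2)*5 = (-12 + 2)*5 = -10*5 = -50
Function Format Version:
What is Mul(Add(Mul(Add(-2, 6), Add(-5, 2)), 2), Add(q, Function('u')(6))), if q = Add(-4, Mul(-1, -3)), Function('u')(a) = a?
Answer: -50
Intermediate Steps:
q = -1 (q = Add(-4, 3) = -1)
Mul(Add(Mul(Add(-2, 6), Add(-5, 2)), 2), Add(q, Function('u')(6))) = Mul(Add(Mul(Add(-2, 6), Add(-5, 2)), 2), Add(-1, 6)) = Mul(Add(Mul(4, -3), 2), 5) = Mul(Add(-12, 2), 5) = Mul(-10, 5) = -50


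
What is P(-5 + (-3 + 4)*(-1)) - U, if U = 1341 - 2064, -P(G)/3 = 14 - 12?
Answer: 717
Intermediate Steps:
P(G) = -6 (P(G) = -3*(14 - 12) = -3*2 = -6)
U = -723
P(-5 + (-3 + 4)*(-1)) - U = -6 - 1*(-723) = -6 + 723 = 717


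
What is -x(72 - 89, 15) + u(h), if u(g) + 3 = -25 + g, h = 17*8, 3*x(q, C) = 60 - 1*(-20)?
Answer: 244/3 ≈ 81.333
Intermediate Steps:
x(q, C) = 80/3 (x(q, C) = (60 - 1*(-20))/3 = (60 + 20)/3 = (1/3)*80 = 80/3)
h = 136
u(g) = -28 + g (u(g) = -3 + (-25 + g) = -28 + g)
-x(72 - 89, 15) + u(h) = -1*80/3 + (-28 + 136) = -80/3 + 108 = 244/3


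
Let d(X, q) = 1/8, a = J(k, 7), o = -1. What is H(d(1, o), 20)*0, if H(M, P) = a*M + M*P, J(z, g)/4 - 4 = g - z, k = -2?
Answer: 0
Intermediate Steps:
J(z, g) = 16 - 4*z + 4*g (J(z, g) = 16 + 4*(g - z) = 16 + (-4*z + 4*g) = 16 - 4*z + 4*g)
a = 52 (a = 16 - 4*(-2) + 4*7 = 16 + 8 + 28 = 52)
d(X, q) = ⅛
H(M, P) = 52*M + M*P
H(d(1, o), 20)*0 = ((52 + 20)/8)*0 = ((⅛)*72)*0 = 9*0 = 0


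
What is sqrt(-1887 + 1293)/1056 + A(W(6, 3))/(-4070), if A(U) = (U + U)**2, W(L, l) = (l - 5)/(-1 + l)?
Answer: -2/2035 + I*sqrt(66)/352 ≈ -0.0009828 + 0.02308*I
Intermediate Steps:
W(L, l) = (-5 + l)/(-1 + l)
A(U) = 4*U**2 (A(U) = (2*U)**2 = 4*U**2)
sqrt(-1887 + 1293)/1056 + A(W(6, 3))/(-4070) = sqrt(-1887 + 1293)/1056 + (4*((-5 + 3)/(-1 + 3))**2)/(-4070) = sqrt(-594)*(1/1056) + (4*(-2/2)**2)*(-1/4070) = (3*I*sqrt(66))*(1/1056) + (4*((1/2)*(-2))**2)*(-1/4070) = I*sqrt(66)/352 + (4*(-1)**2)*(-1/4070) = I*sqrt(66)/352 + (4*1)*(-1/4070) = I*sqrt(66)/352 + 4*(-1/4070) = I*sqrt(66)/352 - 2/2035 = -2/2035 + I*sqrt(66)/352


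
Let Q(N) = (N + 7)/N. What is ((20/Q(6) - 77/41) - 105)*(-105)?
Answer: 5464830/533 ≈ 10253.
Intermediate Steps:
Q(N) = (7 + N)/N
((20/Q(6) - 77/41) - 105)*(-105) = ((20/(((7 + 6)/6)) - 77/41) - 105)*(-105) = ((20/(((⅙)*13)) - 77*1/41) - 105)*(-105) = ((20/(13/6) - 77/41) - 105)*(-105) = ((20*(6/13) - 77/41) - 105)*(-105) = ((120/13 - 77/41) - 105)*(-105) = (3919/533 - 105)*(-105) = -52046/533*(-105) = 5464830/533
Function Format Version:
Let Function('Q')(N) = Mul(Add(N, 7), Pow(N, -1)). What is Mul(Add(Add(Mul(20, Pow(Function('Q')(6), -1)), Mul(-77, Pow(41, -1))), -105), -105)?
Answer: Rational(5464830, 533) ≈ 10253.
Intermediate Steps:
Function('Q')(N) = Mul(Pow(N, -1), Add(7, N)) (Function('Q')(N) = Mul(Add(7, N), Pow(N, -1)) = Mul(Pow(N, -1), Add(7, N)))
Mul(Add(Add(Mul(20, Pow(Function('Q')(6), -1)), Mul(-77, Pow(41, -1))), -105), -105) = Mul(Add(Add(Mul(20, Pow(Mul(Pow(6, -1), Add(7, 6)), -1)), Mul(-77, Pow(41, -1))), -105), -105) = Mul(Add(Add(Mul(20, Pow(Mul(Rational(1, 6), 13), -1)), Mul(-77, Rational(1, 41))), -105), -105) = Mul(Add(Add(Mul(20, Pow(Rational(13, 6), -1)), Rational(-77, 41)), -105), -105) = Mul(Add(Add(Mul(20, Rational(6, 13)), Rational(-77, 41)), -105), -105) = Mul(Add(Add(Rational(120, 13), Rational(-77, 41)), -105), -105) = Mul(Add(Rational(3919, 533), -105), -105) = Mul(Rational(-52046, 533), -105) = Rational(5464830, 533)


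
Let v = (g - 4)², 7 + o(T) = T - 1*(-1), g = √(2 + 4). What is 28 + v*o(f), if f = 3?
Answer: -38 + 24*√6 ≈ 20.788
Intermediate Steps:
g = √6 ≈ 2.4495
o(T) = -6 + T (o(T) = -7 + (T - 1*(-1)) = -7 + (T + 1) = -7 + (1 + T) = -6 + T)
v = (-4 + √6)² (v = (√6 - 4)² = (-4 + √6)² ≈ 2.4041)
28 + v*o(f) = 28 + (4 - √6)²*(-6 + 3) = 28 + (4 - √6)²*(-3) = 28 - 3*(4 - √6)²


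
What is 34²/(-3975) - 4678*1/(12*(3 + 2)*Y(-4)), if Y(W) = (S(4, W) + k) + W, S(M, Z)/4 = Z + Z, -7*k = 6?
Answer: 3742349/2051100 ≈ 1.8246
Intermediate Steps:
k = -6/7 (k = -⅐*6 = -6/7 ≈ -0.85714)
S(M, Z) = 8*Z (S(M, Z) = 4*(Z + Z) = 4*(2*Z) = 8*Z)
Y(W) = -6/7 + 9*W (Y(W) = (8*W - 6/7) + W = (-6/7 + 8*W) + W = -6/7 + 9*W)
34²/(-3975) - 4678*1/(12*(3 + 2)*Y(-4)) = 34²/(-3975) - 4678*1/(12*(3 + 2)*(-6/7 + 9*(-4))) = 1156*(-1/3975) - 4678*1/(60*(-6/7 - 36)) = -1156/3975 - 4678/(12*(-258/7*5)) = -1156/3975 - 4678/(12*(-1290/7)) = -1156/3975 - 4678/(-15480/7) = -1156/3975 - 4678*(-7/15480) = -1156/3975 + 16373/7740 = 3742349/2051100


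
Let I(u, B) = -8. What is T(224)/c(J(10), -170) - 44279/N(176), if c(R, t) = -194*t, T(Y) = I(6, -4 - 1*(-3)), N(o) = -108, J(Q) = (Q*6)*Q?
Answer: 365080139/890460 ≈ 409.99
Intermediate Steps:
J(Q) = 6*Q² (J(Q) = (6*Q)*Q = 6*Q²)
T(Y) = -8
T(224)/c(J(10), -170) - 44279/N(176) = -8/((-194*(-170))) - 44279/(-108) = -8/32980 - 44279*(-1/108) = -8*1/32980 + 44279/108 = -2/8245 + 44279/108 = 365080139/890460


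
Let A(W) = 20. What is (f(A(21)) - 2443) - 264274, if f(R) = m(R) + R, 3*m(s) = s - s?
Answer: -266697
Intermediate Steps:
m(s) = 0 (m(s) = (s - s)/3 = (⅓)*0 = 0)
f(R) = R (f(R) = 0 + R = R)
(f(A(21)) - 2443) - 264274 = (20 - 2443) - 264274 = -2423 - 264274 = -266697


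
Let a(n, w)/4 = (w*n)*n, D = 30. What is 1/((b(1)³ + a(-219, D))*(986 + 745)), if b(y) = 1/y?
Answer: 1/9962460651 ≈ 1.0038e-10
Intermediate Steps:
a(n, w) = 4*w*n² (a(n, w) = 4*((w*n)*n) = 4*((n*w)*n) = 4*(w*n²) = 4*w*n²)
1/((b(1)³ + a(-219, D))*(986 + 745)) = 1/(((1/1)³ + 4*30*(-219)²)*(986 + 745)) = 1/((1³ + 4*30*47961)*1731) = 1/((1 + 5755320)*1731) = 1/(5755321*1731) = 1/9962460651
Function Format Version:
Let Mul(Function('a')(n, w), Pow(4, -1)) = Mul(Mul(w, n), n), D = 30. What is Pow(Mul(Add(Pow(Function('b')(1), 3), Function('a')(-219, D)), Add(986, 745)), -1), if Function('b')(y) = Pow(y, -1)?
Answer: Rational(1, 9962460651) ≈ 1.0038e-10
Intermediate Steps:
Function('a')(n, w) = Mul(4, w, Pow(n, 2)) (Function('a')(n, w) = Mul(4, Mul(Mul(w, n), n)) = Mul(4, Mul(Mul(n, w), n)) = Mul(4, Mul(w, Pow(n, 2))) = Mul(4, w, Pow(n, 2)))
Pow(Mul(Add(Pow(Function('b')(1), 3), Function('a')(-219, D)), Add(986, 745)), -1) = Pow(Mul(Add(Pow(Pow(1, -1), 3), Mul(4, 30, Pow(-219, 2))), Add(986, 745)), -1) = Pow(Mul(Add(Pow(1, 3), Mul(4, 30, 47961)), 1731), -1) = Pow(Mul(Add(1, 5755320), 1731), -1) = Pow(Mul(5755321, 1731), -1) = Pow(9962460651, -1) = Rational(1, 9962460651)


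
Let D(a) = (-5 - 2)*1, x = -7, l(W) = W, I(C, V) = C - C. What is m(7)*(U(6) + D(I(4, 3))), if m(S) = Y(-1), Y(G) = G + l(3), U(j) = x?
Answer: -28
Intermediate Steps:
I(C, V) = 0
U(j) = -7
D(a) = -7 (D(a) = -7*1 = -7)
Y(G) = 3 + G (Y(G) = G + 3 = 3 + G)
m(S) = 2 (m(S) = 3 - 1 = 2)
m(7)*(U(6) + D(I(4, 3))) = 2*(-7 - 7) = 2*(-14) = -28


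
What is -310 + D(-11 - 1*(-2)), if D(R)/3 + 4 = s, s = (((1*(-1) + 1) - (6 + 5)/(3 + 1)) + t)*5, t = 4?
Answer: -1213/4 ≈ -303.25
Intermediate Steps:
s = 25/4 (s = (((1*(-1) + 1) - (6 + 5)/(3 + 1)) + 4)*5 = (((-1 + 1) - 11/4) + 4)*5 = ((0 - 11/4) + 4)*5 = (-11/4 + 4)*5 = (5/4)*5 = 25/4 ≈ 6.2500)
D(R) = 27/4 (D(R) = -12 + 3*(25/4) = -12 + 75/4 = 27/4)
-310 + D(-11 - 1*(-2)) = -310 + 27/4 = -1213/4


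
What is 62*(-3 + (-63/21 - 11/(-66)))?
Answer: -1085/3 ≈ -361.67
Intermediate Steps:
62*(-3 + (-63/21 - 11/(-66))) = 62*(-3 + (-63*1/21 - 11*(-1/66))) = 62*(-3 + (-3 + ⅙)) = 62*(-3 - 17/6) = 62*(-35/6) = -1085/3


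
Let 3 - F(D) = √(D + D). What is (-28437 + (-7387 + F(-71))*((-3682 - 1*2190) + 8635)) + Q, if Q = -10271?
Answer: -20440700 - 2763*I*√142 ≈ -2.0441e+7 - 32925.0*I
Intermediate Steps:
F(D) = 3 - √2*√D (F(D) = 3 - √(D + D) = 3 - √(2*D) = 3 - √2*√D)
(-28437 + (-7387 + F(-71))*((-3682 - 1*2190) + 8635)) + Q = (-28437 + (-7387 + (3 - √2*√(-71)))*((-3682 - 1*2190) + 8635)) - 10271 = (-28437 + (-7387 + (3 - √2*I*√71))*((-3682 - 2190) + 8635)) - 10271 = (-28437 + (-7387 + (3 - I*√142))*(-5872 + 8635)) - 10271 = (-28437 + (-7384 - I*√142)*2763) - 10271 = (-28437 + (-20401992 - 2763*I*√142)) - 10271 = (-20430429 - 2763*I*√142) - 10271 = -20440700 - 2763*I*√142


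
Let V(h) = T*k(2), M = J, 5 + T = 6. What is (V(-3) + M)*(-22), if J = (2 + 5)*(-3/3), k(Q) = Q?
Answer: 110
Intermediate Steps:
T = 1 (T = -5 + 6 = 1)
J = -7 (J = 7*(-3*1/3) = 7*(-1) = -7)
M = -7
V(h) = 2 (V(h) = 1*2 = 2)
(V(-3) + M)*(-22) = (2 - 7)*(-22) = -5*(-22) = 110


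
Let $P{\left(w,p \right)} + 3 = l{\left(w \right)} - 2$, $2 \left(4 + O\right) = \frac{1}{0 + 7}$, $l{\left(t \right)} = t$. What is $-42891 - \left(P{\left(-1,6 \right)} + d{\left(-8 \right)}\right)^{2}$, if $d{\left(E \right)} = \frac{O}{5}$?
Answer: $- \frac{8415661}{196} \approx -42937.0$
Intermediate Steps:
$O = - \frac{55}{14}$ ($O = -4 + \frac{1}{2 \left(0 + 7\right)} = -4 + \frac{1}{2 \cdot 7} = -4 + \frac{1}{2} \cdot \frac{1}{7} = -4 + \frac{1}{14} = - \frac{55}{14} \approx -3.9286$)
$d{\left(E \right)} = - \frac{11}{14}$ ($d{\left(E \right)} = - \frac{55}{14 \cdot 5} = \left(- \frac{55}{14}\right) \frac{1}{5} = - \frac{11}{14}$)
$P{\left(w,p \right)} = -5 + w$ ($P{\left(w,p \right)} = -3 + \left(w - 2\right) = -3 + \left(-2 + w\right) = -5 + w$)
$-42891 - \left(P{\left(-1,6 \right)} + d{\left(-8 \right)}\right)^{2} = -42891 - \left(\left(-5 - 1\right) - \frac{11}{14}\right)^{2} = -42891 - \left(-6 - \frac{11}{14}\right)^{2} = -42891 - \left(- \frac{95}{14}\right)^{2} = -42891 - \frac{9025}{196} = - \frac{8415661}{196}$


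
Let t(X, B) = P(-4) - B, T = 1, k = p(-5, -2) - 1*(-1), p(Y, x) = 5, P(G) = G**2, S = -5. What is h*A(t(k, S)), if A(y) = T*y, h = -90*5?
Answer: -9450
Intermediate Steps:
k = 6 (k = 5 - 1*(-1) = 5 + 1 = 6)
t(X, B) = 16 - B (t(X, B) = (-4)**2 - B = 16 - B)
h = -450
A(y) = y (A(y) = 1*y = y)
h*A(t(k, S)) = -450*(16 - 1*(-5)) = -450*(16 + 5) = -450*21 = -9450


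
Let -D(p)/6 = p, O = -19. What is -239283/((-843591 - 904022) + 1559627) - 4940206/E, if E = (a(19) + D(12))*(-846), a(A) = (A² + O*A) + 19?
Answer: -152993432327/1404819378 ≈ -108.91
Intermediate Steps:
D(p) = -6*p
a(A) = 19 + A² - 19*A (a(A) = (A² - 19*A) + 19 = 19 + A² - 19*A)
E = 44838 (E = ((19 + 19² - 19*19) - 6*12)*(-846) = ((19 + 361 - 361) - 72)*(-846) = (19 - 72)*(-846) = -53*(-846) = 44838)
-239283/((-843591 - 904022) + 1559627) - 4940206/E = -239283/((-843591 - 904022) + 1559627) - 4940206/44838 = -239283/(-1747613 + 1559627) - 4940206*1/44838 = -239283/(-187986) - 2470103/22419 = -239283*(-1/187986) - 2470103/22419 = 79761/62662 - 2470103/22419 = -152993432327/1404819378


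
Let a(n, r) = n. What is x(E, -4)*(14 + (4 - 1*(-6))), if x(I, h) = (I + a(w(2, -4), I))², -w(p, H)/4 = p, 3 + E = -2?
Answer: 4056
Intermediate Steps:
E = -5 (E = -3 - 2 = -5)
w(p, H) = -4*p
x(I, h) = (-8 + I)² (x(I, h) = (I - 4*2)² = (I - 8)² = (-8 + I)²)
x(E, -4)*(14 + (4 - 1*(-6))) = (-8 - 5)²*(14 + (4 - 1*(-6))) = (-13)²*(14 + (4 + 6)) = 169*(14 + 10) = 169*24 = 4056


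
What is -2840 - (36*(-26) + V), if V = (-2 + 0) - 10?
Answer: -1892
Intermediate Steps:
V = -12 (V = -2 - 10 = -12)
-2840 - (36*(-26) + V) = -2840 - (36*(-26) - 12) = -2840 - (-936 - 12) = -2840 - 1*(-948) = -2840 + 948 = -1892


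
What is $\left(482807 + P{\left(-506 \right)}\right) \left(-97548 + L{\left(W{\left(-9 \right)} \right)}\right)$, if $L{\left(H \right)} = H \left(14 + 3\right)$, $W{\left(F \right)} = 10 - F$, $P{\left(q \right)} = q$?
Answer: $-46891714725$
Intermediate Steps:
$L{\left(H \right)} = 17 H$ ($L{\left(H \right)} = H 17 = 17 H$)
$\left(482807 + P{\left(-506 \right)}\right) \left(-97548 + L{\left(W{\left(-9 \right)} \right)}\right) = \left(482807 - 506\right) \left(-97548 + 17 \left(10 - -9\right)\right) = 482301 \left(-97548 + 17 \left(10 + 9\right)\right) = 482301 \left(-97548 + 17 \cdot 19\right) = 482301 \left(-97548 + 323\right) = 482301 \left(-97225\right) = -46891714725$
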